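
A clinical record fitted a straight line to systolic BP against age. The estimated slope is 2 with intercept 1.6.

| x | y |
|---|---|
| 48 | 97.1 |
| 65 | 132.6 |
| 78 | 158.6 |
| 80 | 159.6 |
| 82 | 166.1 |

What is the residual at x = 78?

r = 1

ŷ = 1.6 + 2·78 = 157.6
r = 158.6 − 157.6 = 1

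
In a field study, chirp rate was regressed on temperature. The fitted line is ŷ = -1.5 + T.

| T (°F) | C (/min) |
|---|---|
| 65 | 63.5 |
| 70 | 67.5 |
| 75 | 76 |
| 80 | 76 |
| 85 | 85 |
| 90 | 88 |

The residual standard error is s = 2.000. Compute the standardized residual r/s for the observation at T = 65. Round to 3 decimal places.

0.000

ŷ = -1.5 + 65 = 63.5
r = 63.5 − 63.5 = 0
r/s = 0 / 2.000 = 0.000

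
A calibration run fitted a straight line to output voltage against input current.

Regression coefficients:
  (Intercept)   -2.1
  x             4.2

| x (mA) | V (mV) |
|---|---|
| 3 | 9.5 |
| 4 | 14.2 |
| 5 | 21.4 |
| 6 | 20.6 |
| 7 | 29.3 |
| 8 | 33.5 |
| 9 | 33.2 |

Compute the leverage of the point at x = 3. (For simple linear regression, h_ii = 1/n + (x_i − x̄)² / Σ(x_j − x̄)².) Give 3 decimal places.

x̄ = (3 + 4 + 5 + 6 + 7 + 8 + 9)/7 = 6
Σ(x − x̄)² = 9 + 4 + 1 + 0 + 1 + 4 + 9 = 28
h = 1/7 + (-3)²/28 = 0.142857 + 0.321429 = 0.464

h = 0.464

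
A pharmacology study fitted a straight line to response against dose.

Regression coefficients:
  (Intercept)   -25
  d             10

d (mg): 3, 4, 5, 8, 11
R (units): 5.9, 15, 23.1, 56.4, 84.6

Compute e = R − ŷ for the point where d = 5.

ŷ = -25 + 10·5 = 25
e = 23.1 − 25 = -1.9

e = -1.9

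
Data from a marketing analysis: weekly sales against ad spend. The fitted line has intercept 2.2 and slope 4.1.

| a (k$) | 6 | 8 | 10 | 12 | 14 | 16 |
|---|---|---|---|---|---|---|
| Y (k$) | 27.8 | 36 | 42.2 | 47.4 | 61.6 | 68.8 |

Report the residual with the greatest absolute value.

r = -4

a=6: ŷ = 2.2 + 4.1·6 = 26.8; r = 27.8 − 26.8 = 1
a=8: ŷ = 2.2 + 4.1·8 = 35; r = 36 − 35 = 1
a=10: ŷ = 2.2 + 4.1·10 = 43.2; r = 42.2 − 43.2 = -1
a=12: ŷ = 2.2 + 4.1·12 = 51.4; r = 47.4 − 51.4 = -4
a=14: ŷ = 2.2 + 4.1·14 = 59.6; r = 61.6 − 59.6 = 2
a=16: ŷ = 2.2 + 4.1·16 = 67.8; r = 68.8 − 67.8 = 1
Largest |r| is 4 at a = 12, residual -4.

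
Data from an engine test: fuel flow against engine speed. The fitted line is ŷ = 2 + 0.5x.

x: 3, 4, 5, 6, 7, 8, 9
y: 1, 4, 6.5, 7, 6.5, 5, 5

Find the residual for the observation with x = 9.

ŷ = 2 + 0.5·9 = 6.5
e = 5 − 6.5 = -1.5

e = -1.5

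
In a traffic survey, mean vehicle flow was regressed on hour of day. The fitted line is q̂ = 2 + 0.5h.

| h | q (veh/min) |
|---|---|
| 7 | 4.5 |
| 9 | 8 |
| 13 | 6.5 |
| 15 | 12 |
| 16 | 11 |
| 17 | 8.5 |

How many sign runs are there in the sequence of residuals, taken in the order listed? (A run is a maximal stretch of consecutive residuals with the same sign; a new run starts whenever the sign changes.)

h=7: q̂ = 2 + 0.5·7 = 5.5; e = 4.5 − 5.5 = -1
h=9: q̂ = 2 + 0.5·9 = 6.5; e = 8 − 6.5 = 1.5
h=13: q̂ = 2 + 0.5·13 = 8.5; e = 6.5 − 8.5 = -2
h=15: q̂ = 2 + 0.5·15 = 9.5; e = 12 − 9.5 = 2.5
h=16: q̂ = 2 + 0.5·16 = 10; e = 11 − 10 = 1
h=17: q̂ = 2 + 0.5·17 = 10.5; e = 8.5 − 10.5 = -2
Signs: − + − + + −
Runs: −×1, +×1, −×1, +×2, −×1 → 5

5 runs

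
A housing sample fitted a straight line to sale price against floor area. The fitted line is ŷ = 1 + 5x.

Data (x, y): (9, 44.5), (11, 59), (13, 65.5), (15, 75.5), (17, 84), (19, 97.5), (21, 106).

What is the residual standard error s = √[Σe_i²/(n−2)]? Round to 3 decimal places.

s = 1.897

x=9: ŷ = 1 + 5·9 = 46; e = 44.5 − 46 = -1.5
x=11: ŷ = 1 + 5·11 = 56; e = 59 − 56 = 3
x=13: ŷ = 1 + 5·13 = 66; e = 65.5 − 66 = -0.5
x=15: ŷ = 1 + 5·15 = 76; e = 75.5 − 76 = -0.5
x=17: ŷ = 1 + 5·17 = 86; e = 84 − 86 = -2
x=19: ŷ = 1 + 5·19 = 96; e = 97.5 − 96 = 1.5
x=21: ŷ = 1 + 5·21 = 106; e = 106 − 106 = 0
SSE = 2.25 + 9 + 0.25 + 0.25 + 4 + 2.25 + 0 = 18
s = √(18/5) = √3.6 ≈ 1.897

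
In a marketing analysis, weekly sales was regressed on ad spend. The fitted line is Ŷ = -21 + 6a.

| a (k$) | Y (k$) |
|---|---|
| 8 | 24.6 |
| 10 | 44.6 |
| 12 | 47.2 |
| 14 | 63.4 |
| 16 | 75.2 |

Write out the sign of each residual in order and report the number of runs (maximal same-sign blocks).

a=8: Ŷ = -21 + 6·8 = 27; r = 24.6 − 27 = -2.4
a=10: Ŷ = -21 + 6·10 = 39; r = 44.6 − 39 = 5.6
a=12: Ŷ = -21 + 6·12 = 51; r = 47.2 − 51 = -3.8
a=14: Ŷ = -21 + 6·14 = 63; r = 63.4 − 63 = 0.4
a=16: Ŷ = -21 + 6·16 = 75; r = 75.2 − 75 = 0.2
Signs: − + − + +
Runs: −×1, +×1, −×1, +×2 → 4

4 runs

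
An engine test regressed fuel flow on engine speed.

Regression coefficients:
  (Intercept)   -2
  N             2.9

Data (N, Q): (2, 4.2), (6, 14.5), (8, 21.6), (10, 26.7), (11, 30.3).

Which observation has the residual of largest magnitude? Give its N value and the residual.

N = 6, r = -0.9

N=2: Q̂ = -2 + 2.9·2 = 3.8; r = 4.2 − 3.8 = 0.4
N=6: Q̂ = -2 + 2.9·6 = 15.4; r = 14.5 − 15.4 = -0.9
N=8: Q̂ = -2 + 2.9·8 = 21.2; r = 21.6 − 21.2 = 0.4
N=10: Q̂ = -2 + 2.9·10 = 27; r = 26.7 − 27 = -0.3
N=11: Q̂ = -2 + 2.9·11 = 29.9; r = 30.3 − 29.9 = 0.4
Largest |r| is 0.9 at N = 6, residual -0.9.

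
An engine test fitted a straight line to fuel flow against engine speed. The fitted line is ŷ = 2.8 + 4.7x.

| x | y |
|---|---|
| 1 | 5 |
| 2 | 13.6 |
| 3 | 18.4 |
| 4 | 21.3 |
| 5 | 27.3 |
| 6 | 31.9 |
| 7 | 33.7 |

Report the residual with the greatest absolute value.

r = -2.5

x=1: ŷ = 2.8 + 4.7·1 = 7.5; r = 5 − 7.5 = -2.5
x=2: ŷ = 2.8 + 4.7·2 = 12.2; r = 13.6 − 12.2 = 1.4
x=3: ŷ = 2.8 + 4.7·3 = 16.9; r = 18.4 − 16.9 = 1.5
x=4: ŷ = 2.8 + 4.7·4 = 21.6; r = 21.3 − 21.6 = -0.3
x=5: ŷ = 2.8 + 4.7·5 = 26.3; r = 27.3 − 26.3 = 1
x=6: ŷ = 2.8 + 4.7·6 = 31; r = 31.9 − 31 = 0.9
x=7: ŷ = 2.8 + 4.7·7 = 35.7; r = 33.7 − 35.7 = -2
Largest |r| is 2.5 at x = 1, residual -2.5.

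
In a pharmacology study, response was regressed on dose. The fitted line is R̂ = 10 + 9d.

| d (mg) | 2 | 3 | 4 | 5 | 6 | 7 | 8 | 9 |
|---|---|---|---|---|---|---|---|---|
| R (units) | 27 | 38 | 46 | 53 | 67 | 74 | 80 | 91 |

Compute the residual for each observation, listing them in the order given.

d=2: R̂ = 10 + 9·2 = 28; e = 27 − 28 = -1
d=3: R̂ = 10 + 9·3 = 37; e = 38 − 37 = 1
d=4: R̂ = 10 + 9·4 = 46; e = 46 − 46 = 0
d=5: R̂ = 10 + 9·5 = 55; e = 53 − 55 = -2
d=6: R̂ = 10 + 9·6 = 64; e = 67 − 64 = 3
d=7: R̂ = 10 + 9·7 = 73; e = 74 − 73 = 1
d=8: R̂ = 10 + 9·8 = 82; e = 80 − 82 = -2
d=9: R̂ = 10 + 9·9 = 91; e = 91 − 91 = 0

-1, 1, 0, -2, 3, 1, -2, 0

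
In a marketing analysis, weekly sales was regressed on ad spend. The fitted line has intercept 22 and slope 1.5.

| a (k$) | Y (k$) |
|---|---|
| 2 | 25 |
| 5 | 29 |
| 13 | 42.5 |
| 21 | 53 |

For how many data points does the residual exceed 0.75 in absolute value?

1

a=2: ŷ = 22 + 1.5·2 = 25; r = 25 − 25 = 0
a=5: ŷ = 22 + 1.5·5 = 29.5; r = 29 − 29.5 = -0.5
a=13: ŷ = 22 + 1.5·13 = 41.5; r = 42.5 − 41.5 = 1
a=21: ŷ = 22 + 1.5·21 = 53.5; r = 53 − 53.5 = -0.5
|r| > 0.75: a=13 (|r|=1) → 1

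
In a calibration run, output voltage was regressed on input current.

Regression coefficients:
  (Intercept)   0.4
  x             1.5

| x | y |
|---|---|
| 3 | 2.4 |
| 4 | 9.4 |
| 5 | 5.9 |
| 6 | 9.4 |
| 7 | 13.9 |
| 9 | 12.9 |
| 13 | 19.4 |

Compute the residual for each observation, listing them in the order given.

-2.5, 3, -2, 0, 3, -1, -0.5

x=3: ŷ = 0.4 + 1.5·3 = 4.9; e = 2.4 − 4.9 = -2.5
x=4: ŷ = 0.4 + 1.5·4 = 6.4; e = 9.4 − 6.4 = 3
x=5: ŷ = 0.4 + 1.5·5 = 7.9; e = 5.9 − 7.9 = -2
x=6: ŷ = 0.4 + 1.5·6 = 9.4; e = 9.4 − 9.4 = 0
x=7: ŷ = 0.4 + 1.5·7 = 10.9; e = 13.9 − 10.9 = 3
x=9: ŷ = 0.4 + 1.5·9 = 13.9; e = 12.9 − 13.9 = -1
x=13: ŷ = 0.4 + 1.5·13 = 19.9; e = 19.4 − 19.9 = -0.5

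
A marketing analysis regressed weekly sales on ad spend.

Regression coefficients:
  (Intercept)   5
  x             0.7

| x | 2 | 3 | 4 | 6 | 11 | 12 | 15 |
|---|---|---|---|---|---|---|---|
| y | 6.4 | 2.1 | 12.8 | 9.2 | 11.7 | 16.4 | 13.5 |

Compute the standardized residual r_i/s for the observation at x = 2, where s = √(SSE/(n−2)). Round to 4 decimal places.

x=2: ŷ = 5 + 0.7·2 = 6.4; r = 6.4 − 6.4 = 0
x=3: ŷ = 5 + 0.7·3 = 7.1; r = 2.1 − 7.1 = -5
x=4: ŷ = 5 + 0.7·4 = 7.8; r = 12.8 − 7.8 = 5
x=6: ŷ = 5 + 0.7·6 = 9.2; r = 9.2 − 9.2 = 0
x=11: ŷ = 5 + 0.7·11 = 12.7; r = 11.7 − 12.7 = -1
x=12: ŷ = 5 + 0.7·12 = 13.4; r = 16.4 − 13.4 = 3
x=15: ŷ = 5 + 0.7·15 = 15.5; r = 13.5 − 15.5 = -2
SSE = 0 + 25 + 25 + 0 + 1 + 9 + 4 = 64
s = √(64/5) = 3.57771
r/s = 0 / 3.57771 = 0.0000

0.0000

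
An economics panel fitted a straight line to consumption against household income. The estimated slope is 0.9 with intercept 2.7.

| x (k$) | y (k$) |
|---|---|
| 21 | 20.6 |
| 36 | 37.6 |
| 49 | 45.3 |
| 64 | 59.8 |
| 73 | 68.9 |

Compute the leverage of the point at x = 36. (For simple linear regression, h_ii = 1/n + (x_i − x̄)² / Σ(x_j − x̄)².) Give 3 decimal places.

x̄ = (21 + 36 + 49 + 64 + 73)/5 = 48.6
Σ(x − x̄)² = 761.76 + 158.76 + 0.16 + 237.16 + 595.36 = 1753.2
h = 1/5 + (-12.6)²/1753.2 = 0.2 + 0.0905544 = 0.291

h = 0.291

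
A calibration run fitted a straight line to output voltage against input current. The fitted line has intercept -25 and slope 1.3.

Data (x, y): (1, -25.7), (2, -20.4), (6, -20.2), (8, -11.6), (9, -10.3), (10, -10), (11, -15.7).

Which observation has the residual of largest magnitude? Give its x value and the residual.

x = 11, r = -5

x=1: ŷ = -25 + 1.3·1 = -23.7; r = -25.7 − (-23.7) = -2
x=2: ŷ = -25 + 1.3·2 = -22.4; r = -20.4 − (-22.4) = 2
x=6: ŷ = -25 + 1.3·6 = -17.2; r = -20.2 − (-17.2) = -3
x=8: ŷ = -25 + 1.3·8 = -14.6; r = -11.6 − (-14.6) = 3
x=9: ŷ = -25 + 1.3·9 = -13.3; r = -10.3 − (-13.3) = 3
x=10: ŷ = -25 + 1.3·10 = -12; r = -10 − (-12) = 2
x=11: ŷ = -25 + 1.3·11 = -10.7; r = -15.7 − (-10.7) = -5
Largest |r| is 5 at x = 11, residual -5.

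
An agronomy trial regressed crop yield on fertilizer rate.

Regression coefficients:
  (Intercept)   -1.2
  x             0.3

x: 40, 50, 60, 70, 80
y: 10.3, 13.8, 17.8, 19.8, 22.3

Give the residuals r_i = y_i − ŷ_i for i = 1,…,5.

x=40: ŷ = -1.2 + 0.3·40 = 10.8; r = 10.3 − 10.8 = -0.5
x=50: ŷ = -1.2 + 0.3·50 = 13.8; r = 13.8 − 13.8 = 0
x=60: ŷ = -1.2 + 0.3·60 = 16.8; r = 17.8 − 16.8 = 1
x=70: ŷ = -1.2 + 0.3·70 = 19.8; r = 19.8 − 19.8 = 0
x=80: ŷ = -1.2 + 0.3·80 = 22.8; r = 22.3 − 22.8 = -0.5

-0.5, 0, 1, 0, -0.5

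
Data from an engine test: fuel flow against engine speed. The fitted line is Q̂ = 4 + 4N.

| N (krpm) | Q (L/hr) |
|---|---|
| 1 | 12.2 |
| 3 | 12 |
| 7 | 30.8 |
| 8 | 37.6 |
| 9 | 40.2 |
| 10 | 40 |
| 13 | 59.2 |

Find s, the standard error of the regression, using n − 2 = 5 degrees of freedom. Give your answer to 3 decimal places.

N=1: Q̂ = 4 + 4·1 = 8; e = 12.2 − 8 = 4.2
N=3: Q̂ = 4 + 4·3 = 16; e = 12 − 16 = -4
N=7: Q̂ = 4 + 4·7 = 32; e = 30.8 − 32 = -1.2
N=8: Q̂ = 4 + 4·8 = 36; e = 37.6 − 36 = 1.6
N=9: Q̂ = 4 + 4·9 = 40; e = 40.2 − 40 = 0.2
N=10: Q̂ = 4 + 4·10 = 44; e = 40 − 44 = -4
N=13: Q̂ = 4 + 4·13 = 56; e = 59.2 − 56 = 3.2
SSE = 17.64 + 16 + 1.44 + 2.56 + 0.04 + 16 + 10.24 = 63.92
s = √(63.92/5) = √12.784 ≈ 3.575

s = 3.575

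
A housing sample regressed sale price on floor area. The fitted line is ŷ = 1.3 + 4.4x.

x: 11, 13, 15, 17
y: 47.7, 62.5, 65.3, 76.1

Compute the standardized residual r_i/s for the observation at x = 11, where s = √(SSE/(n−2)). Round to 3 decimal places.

-0.577

x=11: ŷ = 1.3 + 4.4·11 = 49.7; r = 47.7 − 49.7 = -2
x=13: ŷ = 1.3 + 4.4·13 = 58.5; r = 62.5 − 58.5 = 4
x=15: ŷ = 1.3 + 4.4·15 = 67.3; r = 65.3 − 67.3 = -2
x=17: ŷ = 1.3 + 4.4·17 = 76.1; r = 76.1 − 76.1 = 0
SSE = 4 + 16 + 4 + 0 = 24
s = √(24/2) = 3.4641
r/s = -2 / 3.4641 = -0.577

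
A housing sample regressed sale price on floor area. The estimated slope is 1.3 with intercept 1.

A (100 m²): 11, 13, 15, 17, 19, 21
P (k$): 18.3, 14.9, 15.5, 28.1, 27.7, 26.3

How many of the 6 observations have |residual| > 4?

2

A=11: P̂ = 1 + 1.3·11 = 15.3; e = 18.3 − 15.3 = 3
A=13: P̂ = 1 + 1.3·13 = 17.9; e = 14.9 − 17.9 = -3
A=15: P̂ = 1 + 1.3·15 = 20.5; e = 15.5 − 20.5 = -5
A=17: P̂ = 1 + 1.3·17 = 23.1; e = 28.1 − 23.1 = 5
A=19: P̂ = 1 + 1.3·19 = 25.7; e = 27.7 − 25.7 = 2
A=21: P̂ = 1 + 1.3·21 = 28.3; e = 26.3 − 28.3 = -2
|e| > 4: A=15 (|e|=5), A=17 (|e|=5) → 2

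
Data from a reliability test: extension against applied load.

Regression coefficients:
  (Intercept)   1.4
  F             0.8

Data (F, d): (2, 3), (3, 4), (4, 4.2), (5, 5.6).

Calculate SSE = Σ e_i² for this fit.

SSE = 0.24

F=2: ŷ = 1.4 + 0.8·2 = 3; e = 3 − 3 = 0
F=3: ŷ = 1.4 + 0.8·3 = 3.8; e = 4 − 3.8 = 0.2
F=4: ŷ = 1.4 + 0.8·4 = 4.6; e = 4.2 − 4.6 = -0.4
F=5: ŷ = 1.4 + 0.8·5 = 5.4; e = 5.6 − 5.4 = 0.2
SSE = 0 + 0.04 + 0.16 + 0.04 = 0.24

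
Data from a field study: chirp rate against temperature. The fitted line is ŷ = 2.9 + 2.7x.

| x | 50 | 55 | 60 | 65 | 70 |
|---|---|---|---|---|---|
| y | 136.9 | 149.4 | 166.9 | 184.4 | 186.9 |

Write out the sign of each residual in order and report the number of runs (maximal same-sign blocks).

x=50: ŷ = 2.9 + 2.7·50 = 137.9; r = 136.9 − 137.9 = -1
x=55: ŷ = 2.9 + 2.7·55 = 151.4; r = 149.4 − 151.4 = -2
x=60: ŷ = 2.9 + 2.7·60 = 164.9; r = 166.9 − 164.9 = 2
x=65: ŷ = 2.9 + 2.7·65 = 178.4; r = 184.4 − 178.4 = 6
x=70: ŷ = 2.9 + 2.7·70 = 191.9; r = 186.9 − 191.9 = -5
Signs: − − + + −
Runs: −×2, +×2, −×1 → 3

3 runs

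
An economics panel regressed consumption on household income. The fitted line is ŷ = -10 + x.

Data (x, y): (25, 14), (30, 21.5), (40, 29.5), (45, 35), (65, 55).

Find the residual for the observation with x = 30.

r = 1.5

ŷ = -10 + 30 = 20
r = 21.5 − 20 = 1.5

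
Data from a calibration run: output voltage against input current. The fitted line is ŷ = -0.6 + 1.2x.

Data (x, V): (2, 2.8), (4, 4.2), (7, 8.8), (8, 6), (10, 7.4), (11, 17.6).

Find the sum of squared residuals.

SSE = 52

x=2: ŷ = -0.6 + 1.2·2 = 1.8; r = 2.8 − 1.8 = 1
x=4: ŷ = -0.6 + 1.2·4 = 4.2; r = 4.2 − 4.2 = 0
x=7: ŷ = -0.6 + 1.2·7 = 7.8; r = 8.8 − 7.8 = 1
x=8: ŷ = -0.6 + 1.2·8 = 9; r = 6 − 9 = -3
x=10: ŷ = -0.6 + 1.2·10 = 11.4; r = 7.4 − 11.4 = -4
x=11: ŷ = -0.6 + 1.2·11 = 12.6; r = 17.6 − 12.6 = 5
SSE = 1 + 0 + 1 + 9 + 16 + 25 = 52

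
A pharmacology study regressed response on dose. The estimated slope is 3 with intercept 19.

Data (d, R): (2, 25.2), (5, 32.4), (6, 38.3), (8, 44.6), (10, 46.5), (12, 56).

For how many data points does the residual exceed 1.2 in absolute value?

d=2: R̂ = 19 + 3·2 = 25; e = 25.2 − 25 = 0.2
d=5: R̂ = 19 + 3·5 = 34; e = 32.4 − 34 = -1.6
d=6: R̂ = 19 + 3·6 = 37; e = 38.3 − 37 = 1.3
d=8: R̂ = 19 + 3·8 = 43; e = 44.6 − 43 = 1.6
d=10: R̂ = 19 + 3·10 = 49; e = 46.5 − 49 = -2.5
d=12: R̂ = 19 + 3·12 = 55; e = 56 − 55 = 1
|e| > 1.2: d=5 (|e|=1.6), d=6 (|e|=1.3), d=8 (|e|=1.6), d=10 (|e|=2.5) → 4

4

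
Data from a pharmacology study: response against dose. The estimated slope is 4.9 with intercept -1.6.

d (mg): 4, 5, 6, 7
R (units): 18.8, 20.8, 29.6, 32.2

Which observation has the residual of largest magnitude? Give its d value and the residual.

d=4: ŷ = -1.6 + 4.9·4 = 18; e = 18.8 − 18 = 0.8
d=5: ŷ = -1.6 + 4.9·5 = 22.9; e = 20.8 − 22.9 = -2.1
d=6: ŷ = -1.6 + 4.9·6 = 27.8; e = 29.6 − 27.8 = 1.8
d=7: ŷ = -1.6 + 4.9·7 = 32.7; e = 32.2 − 32.7 = -0.5
Largest |e| is 2.1 at d = 5, residual -2.1.

d = 5, e = -2.1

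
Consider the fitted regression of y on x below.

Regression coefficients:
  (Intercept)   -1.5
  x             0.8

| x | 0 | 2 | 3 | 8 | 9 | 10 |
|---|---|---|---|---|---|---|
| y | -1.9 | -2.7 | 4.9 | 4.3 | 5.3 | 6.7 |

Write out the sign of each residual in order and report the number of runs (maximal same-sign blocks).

x=0: ŷ = -1.5 + 0.8·0 = -1.5; e = -1.9 − (-1.5) = -0.4
x=2: ŷ = -1.5 + 0.8·2 = 0.1; e = -2.7 − 0.1 = -2.8
x=3: ŷ = -1.5 + 0.8·3 = 0.9; e = 4.9 − 0.9 = 4
x=8: ŷ = -1.5 + 0.8·8 = 4.9; e = 4.3 − 4.9 = -0.6
x=9: ŷ = -1.5 + 0.8·9 = 5.7; e = 5.3 − 5.7 = -0.4
x=10: ŷ = -1.5 + 0.8·10 = 6.5; e = 6.7 − 6.5 = 0.2
Signs: − − + − − +
Runs: −×2, +×1, −×2, +×1 → 4

4 runs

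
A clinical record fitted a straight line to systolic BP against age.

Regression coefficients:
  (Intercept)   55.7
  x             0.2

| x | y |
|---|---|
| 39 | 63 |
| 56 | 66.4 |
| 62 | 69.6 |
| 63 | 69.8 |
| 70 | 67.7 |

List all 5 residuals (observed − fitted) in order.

x=39: ŷ = 55.7 + 0.2·39 = 63.5; r = 63 − 63.5 = -0.5
x=56: ŷ = 55.7 + 0.2·56 = 66.9; r = 66.4 − 66.9 = -0.5
x=62: ŷ = 55.7 + 0.2·62 = 68.1; r = 69.6 − 68.1 = 1.5
x=63: ŷ = 55.7 + 0.2·63 = 68.3; r = 69.8 − 68.3 = 1.5
x=70: ŷ = 55.7 + 0.2·70 = 69.7; r = 67.7 − 69.7 = -2

-0.5, -0.5, 1.5, 1.5, -2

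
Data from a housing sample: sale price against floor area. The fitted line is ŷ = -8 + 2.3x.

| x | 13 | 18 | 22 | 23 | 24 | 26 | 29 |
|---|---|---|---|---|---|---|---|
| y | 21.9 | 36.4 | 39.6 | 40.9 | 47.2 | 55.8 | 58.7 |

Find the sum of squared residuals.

SSE = 50

x=13: ŷ = -8 + 2.3·13 = 21.9; e = 21.9 − 21.9 = 0
x=18: ŷ = -8 + 2.3·18 = 33.4; e = 36.4 − 33.4 = 3
x=22: ŷ = -8 + 2.3·22 = 42.6; e = 39.6 − 42.6 = -3
x=23: ŷ = -8 + 2.3·23 = 44.9; e = 40.9 − 44.9 = -4
x=24: ŷ = -8 + 2.3·24 = 47.2; e = 47.2 − 47.2 = 0
x=26: ŷ = -8 + 2.3·26 = 51.8; e = 55.8 − 51.8 = 4
x=29: ŷ = -8 + 2.3·29 = 58.7; e = 58.7 − 58.7 = 0
SSE = 0 + 9 + 9 + 16 + 0 + 16 + 0 = 50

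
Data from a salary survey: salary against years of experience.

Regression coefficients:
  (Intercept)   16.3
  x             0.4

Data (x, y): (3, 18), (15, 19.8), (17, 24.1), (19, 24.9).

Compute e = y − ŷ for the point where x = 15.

e = -2.5

ŷ = 16.3 + 0.4·15 = 22.3
e = 19.8 − 22.3 = -2.5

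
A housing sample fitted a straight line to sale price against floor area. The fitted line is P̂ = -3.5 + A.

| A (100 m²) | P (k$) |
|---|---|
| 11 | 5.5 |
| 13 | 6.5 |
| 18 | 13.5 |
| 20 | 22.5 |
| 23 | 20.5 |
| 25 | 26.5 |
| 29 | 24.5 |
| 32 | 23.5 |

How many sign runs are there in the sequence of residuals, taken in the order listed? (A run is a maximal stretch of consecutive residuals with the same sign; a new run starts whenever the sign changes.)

A=11: P̂ = -3.5 + 11 = 7.5; e = 5.5 − 7.5 = -2
A=13: P̂ = -3.5 + 13 = 9.5; e = 6.5 − 9.5 = -3
A=18: P̂ = -3.5 + 18 = 14.5; e = 13.5 − 14.5 = -1
A=20: P̂ = -3.5 + 20 = 16.5; e = 22.5 − 16.5 = 6
A=23: P̂ = -3.5 + 23 = 19.5; e = 20.5 − 19.5 = 1
A=25: P̂ = -3.5 + 25 = 21.5; e = 26.5 − 21.5 = 5
A=29: P̂ = -3.5 + 29 = 25.5; e = 24.5 − 25.5 = -1
A=32: P̂ = -3.5 + 32 = 28.5; e = 23.5 − 28.5 = -5
Signs: − − − + + + − −
Runs: −×3, +×3, −×2 → 3

3 runs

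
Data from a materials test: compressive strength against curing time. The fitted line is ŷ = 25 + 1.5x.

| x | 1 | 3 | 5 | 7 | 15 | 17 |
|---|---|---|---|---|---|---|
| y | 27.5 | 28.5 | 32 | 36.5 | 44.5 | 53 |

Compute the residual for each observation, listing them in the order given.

1, -1, -0.5, 1, -3, 2.5

x=1: ŷ = 25 + 1.5·1 = 26.5; e = 27.5 − 26.5 = 1
x=3: ŷ = 25 + 1.5·3 = 29.5; e = 28.5 − 29.5 = -1
x=5: ŷ = 25 + 1.5·5 = 32.5; e = 32 − 32.5 = -0.5
x=7: ŷ = 25 + 1.5·7 = 35.5; e = 36.5 − 35.5 = 1
x=15: ŷ = 25 + 1.5·15 = 47.5; e = 44.5 − 47.5 = -3
x=17: ŷ = 25 + 1.5·17 = 50.5; e = 53 − 50.5 = 2.5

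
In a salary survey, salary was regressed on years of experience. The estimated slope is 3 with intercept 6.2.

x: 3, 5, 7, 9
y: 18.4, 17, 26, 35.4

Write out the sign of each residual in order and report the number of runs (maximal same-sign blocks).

3 runs

x=3: ŷ = 6.2 + 3·3 = 15.2; e = 18.4 − 15.2 = 3.2
x=5: ŷ = 6.2 + 3·5 = 21.2; e = 17 − 21.2 = -4.2
x=7: ŷ = 6.2 + 3·7 = 27.2; e = 26 − 27.2 = -1.2
x=9: ŷ = 6.2 + 3·9 = 33.2; e = 35.4 − 33.2 = 2.2
Signs: + − − +
Runs: +×1, −×2, +×1 → 3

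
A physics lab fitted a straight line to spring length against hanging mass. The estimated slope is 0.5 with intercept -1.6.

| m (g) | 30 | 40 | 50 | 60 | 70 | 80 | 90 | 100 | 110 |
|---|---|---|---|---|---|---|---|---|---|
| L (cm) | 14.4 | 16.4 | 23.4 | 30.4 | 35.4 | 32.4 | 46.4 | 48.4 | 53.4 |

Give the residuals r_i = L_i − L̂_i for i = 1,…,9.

1, -2, 0, 2, 2, -6, 3, 0, 0

m=30: L̂ = -1.6 + 0.5·30 = 13.4; r = 14.4 − 13.4 = 1
m=40: L̂ = -1.6 + 0.5·40 = 18.4; r = 16.4 − 18.4 = -2
m=50: L̂ = -1.6 + 0.5·50 = 23.4; r = 23.4 − 23.4 = 0
m=60: L̂ = -1.6 + 0.5·60 = 28.4; r = 30.4 − 28.4 = 2
m=70: L̂ = -1.6 + 0.5·70 = 33.4; r = 35.4 − 33.4 = 2
m=80: L̂ = -1.6 + 0.5·80 = 38.4; r = 32.4 − 38.4 = -6
m=90: L̂ = -1.6 + 0.5·90 = 43.4; r = 46.4 − 43.4 = 3
m=100: L̂ = -1.6 + 0.5·100 = 48.4; r = 48.4 − 48.4 = 0
m=110: L̂ = -1.6 + 0.5·110 = 53.4; r = 53.4 − 53.4 = 0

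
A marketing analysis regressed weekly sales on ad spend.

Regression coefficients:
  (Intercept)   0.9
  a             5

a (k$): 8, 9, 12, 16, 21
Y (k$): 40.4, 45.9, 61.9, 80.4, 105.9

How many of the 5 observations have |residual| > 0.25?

a=8: ŷ = 0.9 + 5·8 = 40.9; e = 40.4 − 40.9 = -0.5
a=9: ŷ = 0.9 + 5·9 = 45.9; e = 45.9 − 45.9 = 0
a=12: ŷ = 0.9 + 5·12 = 60.9; e = 61.9 − 60.9 = 1
a=16: ŷ = 0.9 + 5·16 = 80.9; e = 80.4 − 80.9 = -0.5
a=21: ŷ = 0.9 + 5·21 = 105.9; e = 105.9 − 105.9 = 0
|e| > 0.25: a=8 (|e|=0.5), a=12 (|e|=1), a=16 (|e|=0.5) → 3

3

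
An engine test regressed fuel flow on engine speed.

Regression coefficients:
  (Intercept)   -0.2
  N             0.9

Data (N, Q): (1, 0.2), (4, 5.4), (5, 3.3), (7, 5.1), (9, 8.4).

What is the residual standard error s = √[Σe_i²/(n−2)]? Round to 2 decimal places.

s = 1.47

N=1: Q̂ = -0.2 + 0.9·1 = 0.7; e = 0.2 − 0.7 = -0.5
N=4: Q̂ = -0.2 + 0.9·4 = 3.4; e = 5.4 − 3.4 = 2
N=5: Q̂ = -0.2 + 0.9·5 = 4.3; e = 3.3 − 4.3 = -1
N=7: Q̂ = -0.2 + 0.9·7 = 6.1; e = 5.1 − 6.1 = -1
N=9: Q̂ = -0.2 + 0.9·9 = 7.9; e = 8.4 − 7.9 = 0.5
SSE = 0.25 + 4 + 1 + 1 + 0.25 = 6.5
s = √(6.5/3) = √2.16667 ≈ 1.47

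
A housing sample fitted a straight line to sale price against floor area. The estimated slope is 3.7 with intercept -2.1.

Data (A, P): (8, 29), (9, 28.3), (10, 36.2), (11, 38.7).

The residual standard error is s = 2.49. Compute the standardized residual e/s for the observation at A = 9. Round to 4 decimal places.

-1.1647

ŷ = -2.1 + 3.7·9 = 31.2
e = 28.3 − 31.2 = -2.9
e/s = -2.9 / 2.49 = -1.1647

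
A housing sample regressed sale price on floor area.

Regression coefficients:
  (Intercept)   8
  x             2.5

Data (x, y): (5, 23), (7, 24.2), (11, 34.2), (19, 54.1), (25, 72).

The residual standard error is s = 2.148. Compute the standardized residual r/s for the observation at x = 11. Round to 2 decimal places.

ŷ = 8 + 2.5·11 = 35.5
r = 34.2 − 35.5 = -1.3
r/s = -1.3 / 2.148 = -0.61

-0.61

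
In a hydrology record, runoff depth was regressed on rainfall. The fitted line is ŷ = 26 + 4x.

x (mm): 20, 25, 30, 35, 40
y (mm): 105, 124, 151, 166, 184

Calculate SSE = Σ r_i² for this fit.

SSE = 34

x=20: ŷ = 26 + 4·20 = 106; r = 105 − 106 = -1
x=25: ŷ = 26 + 4·25 = 126; r = 124 − 126 = -2
x=30: ŷ = 26 + 4·30 = 146; r = 151 − 146 = 5
x=35: ŷ = 26 + 4·35 = 166; r = 166 − 166 = 0
x=40: ŷ = 26 + 4·40 = 186; r = 184 − 186 = -2
SSE = 1 + 4 + 25 + 0 + 4 = 34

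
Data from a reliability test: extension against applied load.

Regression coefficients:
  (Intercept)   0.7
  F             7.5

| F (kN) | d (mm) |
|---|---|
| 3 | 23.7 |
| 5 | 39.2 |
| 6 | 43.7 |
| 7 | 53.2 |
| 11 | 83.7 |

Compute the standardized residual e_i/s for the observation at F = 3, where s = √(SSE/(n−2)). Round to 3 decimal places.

F=3: ŷ = 0.7 + 7.5·3 = 23.2; e = 23.7 − 23.2 = 0.5
F=5: ŷ = 0.7 + 7.5·5 = 38.2; e = 39.2 − 38.2 = 1
F=6: ŷ = 0.7 + 7.5·6 = 45.7; e = 43.7 − 45.7 = -2
F=7: ŷ = 0.7 + 7.5·7 = 53.2; e = 53.2 − 53.2 = 0
F=11: ŷ = 0.7 + 7.5·11 = 83.2; e = 83.7 − 83.2 = 0.5
SSE = 0.25 + 1 + 4 + 0 + 0.25 = 5.5
s = √(5.5/3) = 1.35401
e/s = 0.5 / 1.35401 = 0.369

0.369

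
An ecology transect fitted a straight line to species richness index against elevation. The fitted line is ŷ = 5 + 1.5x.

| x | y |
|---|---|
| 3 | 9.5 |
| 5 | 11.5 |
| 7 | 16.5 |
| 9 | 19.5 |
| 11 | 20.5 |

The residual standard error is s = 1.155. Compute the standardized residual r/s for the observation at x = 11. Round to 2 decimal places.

ŷ = 5 + 1.5·11 = 21.5
r = 20.5 − 21.5 = -1
r/s = -1 / 1.155 = -0.87

-0.87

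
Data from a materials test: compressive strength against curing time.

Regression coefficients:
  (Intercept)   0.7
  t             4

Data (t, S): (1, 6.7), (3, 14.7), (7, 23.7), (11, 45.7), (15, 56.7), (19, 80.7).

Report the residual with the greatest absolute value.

t=1: Ŝ = 0.7 + 4·1 = 4.7; r = 6.7 − 4.7 = 2
t=3: Ŝ = 0.7 + 4·3 = 12.7; r = 14.7 − 12.7 = 2
t=7: Ŝ = 0.7 + 4·7 = 28.7; r = 23.7 − 28.7 = -5
t=11: Ŝ = 0.7 + 4·11 = 44.7; r = 45.7 − 44.7 = 1
t=15: Ŝ = 0.7 + 4·15 = 60.7; r = 56.7 − 60.7 = -4
t=19: Ŝ = 0.7 + 4·19 = 76.7; r = 80.7 − 76.7 = 4
Largest |r| is 5 at t = 7, residual -5.

r = -5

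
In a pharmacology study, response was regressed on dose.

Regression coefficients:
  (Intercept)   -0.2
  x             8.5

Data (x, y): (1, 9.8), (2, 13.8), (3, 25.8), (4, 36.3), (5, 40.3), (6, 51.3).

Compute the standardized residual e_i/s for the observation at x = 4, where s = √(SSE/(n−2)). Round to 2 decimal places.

1.07

x=1: ŷ = -0.2 + 8.5·1 = 8.3; e = 9.8 − 8.3 = 1.5
x=2: ŷ = -0.2 + 8.5·2 = 16.8; e = 13.8 − 16.8 = -3
x=3: ŷ = -0.2 + 8.5·3 = 25.3; e = 25.8 − 25.3 = 0.5
x=4: ŷ = -0.2 + 8.5·4 = 33.8; e = 36.3 − 33.8 = 2.5
x=5: ŷ = -0.2 + 8.5·5 = 42.3; e = 40.3 − 42.3 = -2
x=6: ŷ = -0.2 + 8.5·6 = 50.8; e = 51.3 − 50.8 = 0.5
SSE = 2.25 + 9 + 0.25 + 6.25 + 4 + 0.25 = 22
s = √(22/4) = 2.34521
e/s = 2.5 / 2.34521 = 1.07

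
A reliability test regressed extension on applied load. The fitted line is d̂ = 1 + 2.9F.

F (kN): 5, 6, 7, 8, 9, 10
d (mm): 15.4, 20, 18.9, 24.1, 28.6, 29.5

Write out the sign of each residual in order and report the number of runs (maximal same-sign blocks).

5 runs

F=5: d̂ = 1 + 2.9·5 = 15.5; r = 15.4 − 15.5 = -0.1
F=6: d̂ = 1 + 2.9·6 = 18.4; r = 20 − 18.4 = 1.6
F=7: d̂ = 1 + 2.9·7 = 21.3; r = 18.9 − 21.3 = -2.4
F=8: d̂ = 1 + 2.9·8 = 24.2; r = 24.1 − 24.2 = -0.1
F=9: d̂ = 1 + 2.9·9 = 27.1; r = 28.6 − 27.1 = 1.5
F=10: d̂ = 1 + 2.9·10 = 30; r = 29.5 − 30 = -0.5
Signs: − + − − + −
Runs: −×1, +×1, −×2, +×1, −×1 → 5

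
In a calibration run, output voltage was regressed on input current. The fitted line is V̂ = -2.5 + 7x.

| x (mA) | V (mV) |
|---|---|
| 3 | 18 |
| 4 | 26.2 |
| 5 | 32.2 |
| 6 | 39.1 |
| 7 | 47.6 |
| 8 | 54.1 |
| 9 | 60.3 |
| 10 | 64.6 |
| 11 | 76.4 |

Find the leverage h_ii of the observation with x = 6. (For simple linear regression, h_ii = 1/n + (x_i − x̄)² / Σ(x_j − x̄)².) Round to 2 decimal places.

x̄ = (3 + 4 + 5 + 6 + 7 + 8 + 9 + 10 + 11)/9 = 7
Σ(x − x̄)² = 16 + 9 + 4 + 1 + 0 + 1 + 4 + 9 + 16 = 60
h = 1/9 + (-1)²/60 = 0.111111 + 0.0166667 = 0.13

h = 0.13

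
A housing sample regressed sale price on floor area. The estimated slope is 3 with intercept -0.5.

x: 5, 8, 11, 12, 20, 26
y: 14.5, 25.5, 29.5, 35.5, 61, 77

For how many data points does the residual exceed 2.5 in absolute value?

x=5: ŷ = -0.5 + 3·5 = 14.5; r = 14.5 − 14.5 = 0
x=8: ŷ = -0.5 + 3·8 = 23.5; r = 25.5 − 23.5 = 2
x=11: ŷ = -0.5 + 3·11 = 32.5; r = 29.5 − 32.5 = -3
x=12: ŷ = -0.5 + 3·12 = 35.5; r = 35.5 − 35.5 = 0
x=20: ŷ = -0.5 + 3·20 = 59.5; r = 61 − 59.5 = 1.5
x=26: ŷ = -0.5 + 3·26 = 77.5; r = 77 − 77.5 = -0.5
|r| > 2.5: x=11 (|r|=3) → 1

1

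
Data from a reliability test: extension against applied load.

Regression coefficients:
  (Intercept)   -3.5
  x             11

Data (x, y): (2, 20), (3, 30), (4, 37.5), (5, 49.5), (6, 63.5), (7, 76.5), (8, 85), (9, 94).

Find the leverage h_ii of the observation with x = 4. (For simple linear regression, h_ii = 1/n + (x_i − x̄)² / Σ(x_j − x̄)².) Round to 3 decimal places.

x̄ = (2 + 3 + 4 + 5 + 6 + 7 + 8 + 9)/8 = 5.5
Σ(x − x̄)² = 12.25 + 6.25 + 2.25 + 0.25 + 0.25 + 2.25 + 6.25 + 12.25 = 42
h = 1/8 + (-1.5)²/42 = 0.125 + 0.0535714 = 0.179

h = 0.179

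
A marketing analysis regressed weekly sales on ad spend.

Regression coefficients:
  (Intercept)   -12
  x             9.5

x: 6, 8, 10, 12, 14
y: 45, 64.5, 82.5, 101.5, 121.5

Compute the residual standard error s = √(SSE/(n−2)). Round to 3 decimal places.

x=6: ŷ = -12 + 9.5·6 = 45; r = 45 − 45 = 0
x=8: ŷ = -12 + 9.5·8 = 64; r = 64.5 − 64 = 0.5
x=10: ŷ = -12 + 9.5·10 = 83; r = 82.5 − 83 = -0.5
x=12: ŷ = -12 + 9.5·12 = 102; r = 101.5 − 102 = -0.5
x=14: ŷ = -12 + 9.5·14 = 121; r = 121.5 − 121 = 0.5
SSE = 0 + 0.25 + 0.25 + 0.25 + 0.25 = 1
s = √(1/3) = √0.333333 ≈ 0.577

s = 0.577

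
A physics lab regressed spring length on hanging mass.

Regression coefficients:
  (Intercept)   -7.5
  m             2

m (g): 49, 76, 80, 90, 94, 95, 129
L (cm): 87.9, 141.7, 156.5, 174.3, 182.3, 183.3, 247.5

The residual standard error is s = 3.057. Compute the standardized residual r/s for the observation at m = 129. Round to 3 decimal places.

L̂ = -7.5 + 2·129 = 250.5
r = 247.5 − 250.5 = -3
r/s = -3 / 3.057 = -0.981

-0.981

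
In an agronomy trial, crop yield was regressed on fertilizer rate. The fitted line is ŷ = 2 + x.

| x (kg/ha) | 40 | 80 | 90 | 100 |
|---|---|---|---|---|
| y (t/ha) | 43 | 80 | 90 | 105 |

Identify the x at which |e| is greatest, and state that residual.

x = 100, e = 3

x=40: ŷ = 2 + 40 = 42; e = 43 − 42 = 1
x=80: ŷ = 2 + 80 = 82; e = 80 − 82 = -2
x=90: ŷ = 2 + 90 = 92; e = 90 − 92 = -2
x=100: ŷ = 2 + 100 = 102; e = 105 − 102 = 3
Largest |e| is 3 at x = 100, residual 3.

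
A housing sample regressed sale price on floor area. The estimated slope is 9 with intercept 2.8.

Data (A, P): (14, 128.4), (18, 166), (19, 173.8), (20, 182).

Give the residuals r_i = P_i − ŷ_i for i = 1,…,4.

A=14: ŷ = 2.8 + 9·14 = 128.8; r = 128.4 − 128.8 = -0.4
A=18: ŷ = 2.8 + 9·18 = 164.8; r = 166 − 164.8 = 1.2
A=19: ŷ = 2.8 + 9·19 = 173.8; r = 173.8 − 173.8 = 0
A=20: ŷ = 2.8 + 9·20 = 182.8; r = 182 − 182.8 = -0.8

-0.4, 1.2, 0, -0.8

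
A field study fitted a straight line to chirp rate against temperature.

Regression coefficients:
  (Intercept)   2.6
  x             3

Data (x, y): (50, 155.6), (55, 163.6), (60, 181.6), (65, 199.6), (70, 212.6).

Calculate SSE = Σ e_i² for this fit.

SSE = 30

x=50: ŷ = 2.6 + 3·50 = 152.6; e = 155.6 − 152.6 = 3
x=55: ŷ = 2.6 + 3·55 = 167.6; e = 163.6 − 167.6 = -4
x=60: ŷ = 2.6 + 3·60 = 182.6; e = 181.6 − 182.6 = -1
x=65: ŷ = 2.6 + 3·65 = 197.6; e = 199.6 − 197.6 = 2
x=70: ŷ = 2.6 + 3·70 = 212.6; e = 212.6 − 212.6 = 0
SSE = 9 + 16 + 1 + 4 + 0 = 30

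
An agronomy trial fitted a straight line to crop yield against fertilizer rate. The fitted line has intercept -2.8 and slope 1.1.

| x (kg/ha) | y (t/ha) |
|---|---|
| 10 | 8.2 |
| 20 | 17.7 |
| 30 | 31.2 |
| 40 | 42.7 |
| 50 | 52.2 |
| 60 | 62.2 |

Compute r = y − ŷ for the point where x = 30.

ŷ = -2.8 + 1.1·30 = 30.2
r = 31.2 − 30.2 = 1

r = 1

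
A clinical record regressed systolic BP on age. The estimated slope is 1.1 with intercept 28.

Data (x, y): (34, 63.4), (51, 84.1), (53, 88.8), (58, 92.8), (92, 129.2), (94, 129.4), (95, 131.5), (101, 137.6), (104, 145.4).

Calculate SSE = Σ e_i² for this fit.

x=34: ŷ = 28 + 1.1·34 = 65.4; e = 63.4 − 65.4 = -2
x=51: ŷ = 28 + 1.1·51 = 84.1; e = 84.1 − 84.1 = 0
x=53: ŷ = 28 + 1.1·53 = 86.3; e = 88.8 − 86.3 = 2.5
x=58: ŷ = 28 + 1.1·58 = 91.8; e = 92.8 − 91.8 = 1
x=92: ŷ = 28 + 1.1·92 = 129.2; e = 129.2 − 129.2 = 0
x=94: ŷ = 28 + 1.1·94 = 131.4; e = 129.4 − 131.4 = -2
x=95: ŷ = 28 + 1.1·95 = 132.5; e = 131.5 − 132.5 = -1
x=101: ŷ = 28 + 1.1·101 = 139.1; e = 137.6 − 139.1 = -1.5
x=104: ŷ = 28 + 1.1·104 = 142.4; e = 145.4 − 142.4 = 3
SSE = 4 + 0 + 6.25 + 1 + 0 + 4 + 1 + 2.25 + 9 = 27.5

SSE = 27.5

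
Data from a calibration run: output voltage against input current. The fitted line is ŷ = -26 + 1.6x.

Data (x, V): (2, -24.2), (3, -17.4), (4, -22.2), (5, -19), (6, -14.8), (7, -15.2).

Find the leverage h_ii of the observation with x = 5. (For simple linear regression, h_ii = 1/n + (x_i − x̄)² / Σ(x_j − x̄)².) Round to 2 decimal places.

h = 0.18

x̄ = (2 + 3 + 4 + 5 + 6 + 7)/6 = 4.5
Σ(x − x̄)² = 6.25 + 2.25 + 0.25 + 0.25 + 2.25 + 6.25 = 17.5
h = 1/6 + (0.5)²/17.5 = 0.166667 + 0.0142857 = 0.18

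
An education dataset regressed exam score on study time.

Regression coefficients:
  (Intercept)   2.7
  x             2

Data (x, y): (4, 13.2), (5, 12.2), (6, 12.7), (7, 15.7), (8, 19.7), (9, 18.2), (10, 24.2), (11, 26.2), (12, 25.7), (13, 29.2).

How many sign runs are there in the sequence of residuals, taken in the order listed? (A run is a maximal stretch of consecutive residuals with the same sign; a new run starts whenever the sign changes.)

x=4: ŷ = 2.7 + 2·4 = 10.7; e = 13.2 − 10.7 = 2.5
x=5: ŷ = 2.7 + 2·5 = 12.7; e = 12.2 − 12.7 = -0.5
x=6: ŷ = 2.7 + 2·6 = 14.7; e = 12.7 − 14.7 = -2
x=7: ŷ = 2.7 + 2·7 = 16.7; e = 15.7 − 16.7 = -1
x=8: ŷ = 2.7 + 2·8 = 18.7; e = 19.7 − 18.7 = 1
x=9: ŷ = 2.7 + 2·9 = 20.7; e = 18.2 − 20.7 = -2.5
x=10: ŷ = 2.7 + 2·10 = 22.7; e = 24.2 − 22.7 = 1.5
x=11: ŷ = 2.7 + 2·11 = 24.7; e = 26.2 − 24.7 = 1.5
x=12: ŷ = 2.7 + 2·12 = 26.7; e = 25.7 − 26.7 = -1
x=13: ŷ = 2.7 + 2·13 = 28.7; e = 29.2 − 28.7 = 0.5
Signs: + − − − + − + + − +
Runs: +×1, −×3, +×1, −×1, +×2, −×1, +×1 → 7

7 runs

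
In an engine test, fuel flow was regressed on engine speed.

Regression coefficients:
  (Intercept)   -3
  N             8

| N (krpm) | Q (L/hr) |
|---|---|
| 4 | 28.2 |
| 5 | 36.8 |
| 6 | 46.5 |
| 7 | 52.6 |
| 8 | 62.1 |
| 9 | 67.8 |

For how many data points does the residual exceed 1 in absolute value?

N=4: Q̂ = -3 + 8·4 = 29; e = 28.2 − 29 = -0.8
N=5: Q̂ = -3 + 8·5 = 37; e = 36.8 − 37 = -0.2
N=6: Q̂ = -3 + 8·6 = 45; e = 46.5 − 45 = 1.5
N=7: Q̂ = -3 + 8·7 = 53; e = 52.6 − 53 = -0.4
N=8: Q̂ = -3 + 8·8 = 61; e = 62.1 − 61 = 1.1
N=9: Q̂ = -3 + 8·9 = 69; e = 67.8 − 69 = -1.2
|e| > 1: N=6 (|e|=1.5), N=8 (|e|=1.1), N=9 (|e|=1.2) → 3

3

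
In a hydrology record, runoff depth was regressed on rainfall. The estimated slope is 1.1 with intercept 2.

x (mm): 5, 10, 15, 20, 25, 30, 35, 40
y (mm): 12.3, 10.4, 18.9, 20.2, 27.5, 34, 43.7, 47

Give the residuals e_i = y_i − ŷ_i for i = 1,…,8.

4.8, -2.6, 0.4, -3.8, -2, -1, 3.2, 1

x=5: ŷ = 2 + 1.1·5 = 7.5; e = 12.3 − 7.5 = 4.8
x=10: ŷ = 2 + 1.1·10 = 13; e = 10.4 − 13 = -2.6
x=15: ŷ = 2 + 1.1·15 = 18.5; e = 18.9 − 18.5 = 0.4
x=20: ŷ = 2 + 1.1·20 = 24; e = 20.2 − 24 = -3.8
x=25: ŷ = 2 + 1.1·25 = 29.5; e = 27.5 − 29.5 = -2
x=30: ŷ = 2 + 1.1·30 = 35; e = 34 − 35 = -1
x=35: ŷ = 2 + 1.1·35 = 40.5; e = 43.7 − 40.5 = 3.2
x=40: ŷ = 2 + 1.1·40 = 46; e = 47 − 46 = 1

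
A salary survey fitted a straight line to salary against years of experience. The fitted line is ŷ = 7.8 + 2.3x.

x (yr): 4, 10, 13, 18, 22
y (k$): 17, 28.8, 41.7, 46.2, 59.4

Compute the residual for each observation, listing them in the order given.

x=4: ŷ = 7.8 + 2.3·4 = 17; e = 17 − 17 = 0
x=10: ŷ = 7.8 + 2.3·10 = 30.8; e = 28.8 − 30.8 = -2
x=13: ŷ = 7.8 + 2.3·13 = 37.7; e = 41.7 − 37.7 = 4
x=18: ŷ = 7.8 + 2.3·18 = 49.2; e = 46.2 − 49.2 = -3
x=22: ŷ = 7.8 + 2.3·22 = 58.4; e = 59.4 − 58.4 = 1

0, -2, 4, -3, 1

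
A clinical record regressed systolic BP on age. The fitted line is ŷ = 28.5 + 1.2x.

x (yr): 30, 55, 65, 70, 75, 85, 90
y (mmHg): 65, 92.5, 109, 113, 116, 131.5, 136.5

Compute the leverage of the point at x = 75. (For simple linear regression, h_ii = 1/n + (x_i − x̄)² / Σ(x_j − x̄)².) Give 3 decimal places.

h = 0.168

x̄ = (30 + 55 + 65 + 70 + 75 + 85 + 90)/7 = 67.1429
Σ(x − x̄)² = 1379.59 + 147.449 + 4.59184 + 8.16327 + 61.7347 + 318.878 + 522.449 = 2442.86
h = 1/7 + (7.85714)²/2442.86 = 0.142857 + 0.0252715 = 0.168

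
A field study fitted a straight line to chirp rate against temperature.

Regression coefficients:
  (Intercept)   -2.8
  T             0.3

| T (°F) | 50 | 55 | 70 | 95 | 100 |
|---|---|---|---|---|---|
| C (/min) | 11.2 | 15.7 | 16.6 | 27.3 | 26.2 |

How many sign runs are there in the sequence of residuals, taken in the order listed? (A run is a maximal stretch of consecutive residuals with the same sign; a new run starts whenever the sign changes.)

5 runs

T=50: Ĉ = -2.8 + 0.3·50 = 12.2; e = 11.2 − 12.2 = -1
T=55: Ĉ = -2.8 + 0.3·55 = 13.7; e = 15.7 − 13.7 = 2
T=70: Ĉ = -2.8 + 0.3·70 = 18.2; e = 16.6 − 18.2 = -1.6
T=95: Ĉ = -2.8 + 0.3·95 = 25.7; e = 27.3 − 25.7 = 1.6
T=100: Ĉ = -2.8 + 0.3·100 = 27.2; e = 26.2 − 27.2 = -1
Signs: − + − + −
Runs: −×1, +×1, −×1, +×1, −×1 → 5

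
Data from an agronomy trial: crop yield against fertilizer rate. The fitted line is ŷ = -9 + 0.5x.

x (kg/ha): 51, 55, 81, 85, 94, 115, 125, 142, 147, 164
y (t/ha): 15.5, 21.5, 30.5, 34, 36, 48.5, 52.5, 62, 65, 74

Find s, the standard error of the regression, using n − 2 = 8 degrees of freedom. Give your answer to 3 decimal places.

x=51: ŷ = -9 + 0.5·51 = 16.5; e = 15.5 − 16.5 = -1
x=55: ŷ = -9 + 0.5·55 = 18.5; e = 21.5 − 18.5 = 3
x=81: ŷ = -9 + 0.5·81 = 31.5; e = 30.5 − 31.5 = -1
x=85: ŷ = -9 + 0.5·85 = 33.5; e = 34 − 33.5 = 0.5
x=94: ŷ = -9 + 0.5·94 = 38; e = 36 − 38 = -2
x=115: ŷ = -9 + 0.5·115 = 48.5; e = 48.5 − 48.5 = 0
x=125: ŷ = -9 + 0.5·125 = 53.5; e = 52.5 − 53.5 = -1
x=142: ŷ = -9 + 0.5·142 = 62; e = 62 − 62 = 0
x=147: ŷ = -9 + 0.5·147 = 64.5; e = 65 − 64.5 = 0.5
x=164: ŷ = -9 + 0.5·164 = 73; e = 74 − 73 = 1
SSE = 1 + 9 + 1 + 0.25 + 4 + 0 + 1 + 0 + 0.25 + 1 = 17.5
s = √(17.5/8) = √2.1875 ≈ 1.479

s = 1.479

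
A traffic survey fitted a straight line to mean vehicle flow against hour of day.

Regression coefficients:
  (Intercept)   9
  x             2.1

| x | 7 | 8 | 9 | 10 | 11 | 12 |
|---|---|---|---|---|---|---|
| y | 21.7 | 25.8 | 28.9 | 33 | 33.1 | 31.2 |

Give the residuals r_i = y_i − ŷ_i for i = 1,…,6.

-2, 0, 1, 3, 1, -3

x=7: ŷ = 9 + 2.1·7 = 23.7; r = 21.7 − 23.7 = -2
x=8: ŷ = 9 + 2.1·8 = 25.8; r = 25.8 − 25.8 = 0
x=9: ŷ = 9 + 2.1·9 = 27.9; r = 28.9 − 27.9 = 1
x=10: ŷ = 9 + 2.1·10 = 30; r = 33 − 30 = 3
x=11: ŷ = 9 + 2.1·11 = 32.1; r = 33.1 − 32.1 = 1
x=12: ŷ = 9 + 2.1·12 = 34.2; r = 31.2 − 34.2 = -3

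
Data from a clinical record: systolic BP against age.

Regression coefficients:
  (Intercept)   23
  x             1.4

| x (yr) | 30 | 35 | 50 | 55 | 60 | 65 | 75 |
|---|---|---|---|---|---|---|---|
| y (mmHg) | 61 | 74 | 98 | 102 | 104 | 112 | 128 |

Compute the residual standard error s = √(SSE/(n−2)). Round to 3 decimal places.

x=30: ŷ = 23 + 1.4·30 = 65; e = 61 − 65 = -4
x=35: ŷ = 23 + 1.4·35 = 72; e = 74 − 72 = 2
x=50: ŷ = 23 + 1.4·50 = 93; e = 98 − 93 = 5
x=55: ŷ = 23 + 1.4·55 = 100; e = 102 − 100 = 2
x=60: ŷ = 23 + 1.4·60 = 107; e = 104 − 107 = -3
x=65: ŷ = 23 + 1.4·65 = 114; e = 112 − 114 = -2
x=75: ŷ = 23 + 1.4·75 = 128; e = 128 − 128 = 0
SSE = 16 + 4 + 25 + 4 + 9 + 4 + 0 = 62
s = √(62/5) = √12.4 ≈ 3.521

s = 3.521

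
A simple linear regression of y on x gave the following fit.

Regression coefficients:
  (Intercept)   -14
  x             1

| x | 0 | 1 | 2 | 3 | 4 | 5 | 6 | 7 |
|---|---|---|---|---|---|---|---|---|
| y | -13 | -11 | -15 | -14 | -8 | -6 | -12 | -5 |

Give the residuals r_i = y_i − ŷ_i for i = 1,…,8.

1, 2, -3, -3, 2, 3, -4, 2

x=0: ŷ = -14 + 0 = -14; r = -13 − (-14) = 1
x=1: ŷ = -14 + 1 = -13; r = -11 − (-13) = 2
x=2: ŷ = -14 + 2 = -12; r = -15 − (-12) = -3
x=3: ŷ = -14 + 3 = -11; r = -14 − (-11) = -3
x=4: ŷ = -14 + 4 = -10; r = -8 − (-10) = 2
x=5: ŷ = -14 + 5 = -9; r = -6 − (-9) = 3
x=6: ŷ = -14 + 6 = -8; r = -12 − (-8) = -4
x=7: ŷ = -14 + 7 = -7; r = -5 − (-7) = 2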